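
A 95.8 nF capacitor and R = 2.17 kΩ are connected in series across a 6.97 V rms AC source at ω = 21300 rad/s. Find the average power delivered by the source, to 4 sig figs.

X_C = 1/(ωC) = 490.1 Ω
Z = 2170 − j490.1 Ω
|Z| = √(2170² + 490.1²) = 2225 Ω
∠Z = arctan(-490.1/2170) = -12.73°
I = V/|Z| = 3.133 mA
P = VI cos φ = 6.97 × 0.003133 × cos(-12.73°) = 21.30 mW

21.30 mW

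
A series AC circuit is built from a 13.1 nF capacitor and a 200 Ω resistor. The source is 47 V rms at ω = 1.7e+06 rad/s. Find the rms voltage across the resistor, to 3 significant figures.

X_C = 1/(ωC) = 44.9 Ω
Z = 200 − j44.9 Ω
|Z| = √(200² + 44.9²) = 205 Ω
I = V/|Z| = 229 mA
V_R = I·|Z_R| = 0.229 × 200 = 45.9 V

45.9 V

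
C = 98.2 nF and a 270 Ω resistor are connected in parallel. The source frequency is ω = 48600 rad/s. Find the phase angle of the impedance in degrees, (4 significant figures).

-52.19°

X_C = 1/(ωC) = 209.5 Ω
Parallel: admittances add. Y = 1/R + jωC
Y = (0.003704 + j0.004773) S
|Y| = 0.006041 S → |Z| = 1/|Y| = 165.5 Ω, ∠Z = −∠Y = -52.19°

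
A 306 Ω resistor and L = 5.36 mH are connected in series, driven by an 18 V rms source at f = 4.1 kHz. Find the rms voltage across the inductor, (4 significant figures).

7.403 V

ω = 2πf = 25760 rad/s
X_L = ωL = 138.1 Ω
Z = 306.0 + j138.1 Ω
|Z| = √(306.0² + 138.1²) = 335.7 Ω
I = V/|Z| = 53.62 mA
V_L = I·|Z_L| = 0.05362 × 138.1 = 7.403 V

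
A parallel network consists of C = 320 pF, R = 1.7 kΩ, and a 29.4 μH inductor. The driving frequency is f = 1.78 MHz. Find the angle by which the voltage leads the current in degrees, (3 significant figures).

ω = 2πf = 1.118e+07 rad/s
X_L = ωL = 329 Ω
X_C = 1/(ωC) = 279 Ω
Parallel: admittances add. Y = 1/R + 1/(jωL) + jωC
Y = (0.000588 + j0.000538) S
|Y| = 0.000797 S → |Z| = 1/|Y| = 1250 Ω, ∠Z = −∠Y = -42.4°

-42.4°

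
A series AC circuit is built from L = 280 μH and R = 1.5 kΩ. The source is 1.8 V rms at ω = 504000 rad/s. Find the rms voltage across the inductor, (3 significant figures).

X_L = ωL = 141 Ω
Z = 1500 + j141 Ω
|Z| = √(1500² + 141²) = 1510 Ω
I = V/|Z| = 1.19 mA
V_L = I·|Z_L| = 0.00119 × 141 = 0.169 V

0.169 V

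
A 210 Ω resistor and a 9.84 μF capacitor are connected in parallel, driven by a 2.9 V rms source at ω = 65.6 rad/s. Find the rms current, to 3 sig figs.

13.9 mA

X_C = 1/(ωC) = 1550 Ω
Parallel: admittances add. Y = 1/R + jωC
Y = (0.00476 + j0.000646) S
|Y| = 0.00481 S → |Z| = 1/|Y| = 208 Ω, ∠Z = −∠Y = -7.72°
I = V/|Z| = 2.9/208 = 13.9 mA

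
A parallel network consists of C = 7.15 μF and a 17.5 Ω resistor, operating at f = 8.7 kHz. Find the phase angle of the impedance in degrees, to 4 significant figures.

-81.68°

ω = 2πf = 54660 rad/s
X_C = 1/(ωC) = 2.559 Ω
Parallel: admittances add. Y = 1/R + jωC
Y = (0.05714 + j0.3908) S
|Y| = 0.3950 S → |Z| = 1/|Y| = 2.532 Ω, ∠Z = −∠Y = -81.68°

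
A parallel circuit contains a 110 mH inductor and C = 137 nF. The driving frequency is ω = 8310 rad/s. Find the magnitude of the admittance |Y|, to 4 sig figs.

X_L = ωL = 914.1 Ω
X_C = 1/(ωC) = 878.4 Ω
Parallel: admittances add. Y = 1/(jωL) + jωC
Y = (0 + j4.45e-05) S
|Y| = 4.45e-05 S → |Z| = 1/|Y| = 22470 Ω, ∠Z = −∠Y = -90.00°

44.50 μS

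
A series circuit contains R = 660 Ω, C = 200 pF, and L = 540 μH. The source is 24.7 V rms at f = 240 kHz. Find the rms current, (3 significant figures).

9.55 mA

ω = 2πf = 1.508e+06 rad/s
X_L = ωL = 814 Ω
X_C = 1/(ωC) = 3320 Ω
Net reactance X = X_L − X_C = -2500 Ω
Z = 660 − j2500 Ω
|Z| = √(660² + 2500²) = 2590 Ω
I = V/|Z| = 24.7/2590 = 9.55 mA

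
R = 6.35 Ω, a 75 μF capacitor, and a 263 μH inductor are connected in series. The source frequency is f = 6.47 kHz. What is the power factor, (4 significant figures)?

ω = 2πf = 40650 rad/s
X_L = ωL = 10.69 Ω
X_C = 1/(ωC) = 0.3280 Ω
Net reactance X = X_L − X_C = 10.36 Ω
Z = 6.350 + j10.36 Ω
|Z| = √(6.350² + 10.36²) = 12.15 Ω
∠Z = arctan(10.36/6.350) = 58.50°
cos φ = cos(58.50°) = 0.5225

0.5225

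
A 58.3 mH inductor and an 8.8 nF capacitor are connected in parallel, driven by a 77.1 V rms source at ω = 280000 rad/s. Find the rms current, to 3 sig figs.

X_L = ωL = 16300 Ω
X_C = 1/(ωC) = 406 Ω
Parallel: admittances add. Y = 1/(jωL) + jωC
Y = (0 + j0.00240) S
|Y| = 0.00240 S → |Z| = 1/|Y| = 416 Ω, ∠Z = −∠Y = -90.0°
I = V/|Z| = 77.1/416 = 185 mA

185 mA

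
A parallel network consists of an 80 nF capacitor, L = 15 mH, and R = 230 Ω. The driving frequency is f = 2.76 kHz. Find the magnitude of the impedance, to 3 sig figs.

ω = 2πf = 17340 rad/s
X_L = ωL = 260 Ω
X_C = 1/(ωC) = 721 Ω
Parallel: admittances add. Y = 1/R + 1/(jωL) + jωC
Y = (0.00435 − j0.00246) S
|Y| = 0.00499 S → |Z| = 1/|Y| = 200 Ω, ∠Z = −∠Y = 29.5°

200 Ω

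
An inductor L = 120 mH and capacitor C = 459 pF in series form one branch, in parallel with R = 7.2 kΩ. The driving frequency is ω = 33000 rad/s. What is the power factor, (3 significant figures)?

X_L = ωL = 3960 Ω
X_C = 1/(ωC) = 66000 Ω
Branch 1: Z₁ = R = 7200 Ω
Branch 2 (series LC): Z₂ = j(X_L − X_C) = −j62100 Ω
Parallel: Z = Z₁Z₂/(Z₁+Z₂), |Z| = 7150 Ω, ∠Z = -6.62°
cos φ = cos(-6.62°) = 0.993

0.993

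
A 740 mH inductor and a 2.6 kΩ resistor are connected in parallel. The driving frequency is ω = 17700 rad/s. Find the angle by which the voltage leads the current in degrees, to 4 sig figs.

X_L = ωL = 13100 Ω
Parallel: admittances add. Y = 1/R + 1/(jωL)
Y = (0.0003846 − j7.635e-05) S
|Y| = 0.0003921 S → |Z| = 1/|Y| = 2550 Ω, ∠Z = −∠Y = 11.23°

11.23°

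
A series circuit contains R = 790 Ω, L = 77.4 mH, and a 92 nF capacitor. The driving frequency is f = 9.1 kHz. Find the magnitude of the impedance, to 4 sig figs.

4308 Ω

ω = 2πf = 57180 rad/s
X_L = ωL = 4425 Ω
X_C = 1/(ωC) = 190.1 Ω
Net reactance X = X_L − X_C = 4235 Ω
Z = 790.0 + j4235 Ω
|Z| = √(790.0² + 4235²) = 4308 Ω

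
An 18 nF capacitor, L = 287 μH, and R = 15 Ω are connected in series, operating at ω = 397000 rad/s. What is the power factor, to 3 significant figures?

X_L = ωL = 114 Ω
X_C = 1/(ωC) = 140 Ω
Net reactance X = X_L − X_C = -26.0 Ω
Z = 15.0 − j26.0 Ω
|Z| = √(15.0² + 26.0²) = 30.0 Ω
∠Z = arctan(-26.0/15.0) = -60.0°
cos φ = cos(-60.0°) = 0.500

0.500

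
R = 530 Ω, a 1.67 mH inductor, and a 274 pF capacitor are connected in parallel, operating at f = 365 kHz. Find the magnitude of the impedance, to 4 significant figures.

520.2 Ω

ω = 2πf = 2.293e+06 rad/s
X_L = ωL = 3830 Ω
X_C = 1/(ωC) = 1591 Ω
Parallel: admittances add. Y = 1/R + 1/(jωL) + jωC
Y = (0.001887 + j0.0003673) S
|Y| = 0.001922 S → |Z| = 1/|Y| = 520.2 Ω, ∠Z = −∠Y = -11.02°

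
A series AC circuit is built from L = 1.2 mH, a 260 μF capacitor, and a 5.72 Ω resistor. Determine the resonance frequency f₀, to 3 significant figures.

ω₀ = 1/√(LC) = 1/√(0.0012 × 0.00026) = 1790 rad/s
f₀ = ω₀/(2π) = 285 Hz

285 Hz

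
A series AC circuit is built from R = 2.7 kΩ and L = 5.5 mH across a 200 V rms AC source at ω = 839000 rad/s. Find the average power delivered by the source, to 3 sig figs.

X_L = ωL = 4610 Ω
Z = 2700 + j4610 Ω
|Z| = √(2700² + 4610²) = 5350 Ω
∠Z = arctan(4610/2700) = 59.7°
I = V/|Z| = 37.4 mA
P = VI cos φ = 200 × 0.0374 × cos(59.7°) = 3.78 W

3.78 W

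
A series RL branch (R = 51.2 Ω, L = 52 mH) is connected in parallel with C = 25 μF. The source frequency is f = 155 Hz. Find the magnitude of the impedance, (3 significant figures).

ω = 2πf = 973.9 rad/s
X_L = ωL = 50.6 Ω
X_C = 1/(ωC) = 41.1 Ω
Branch 1 (R+jX_L): Z₁ = 51.2 + j50.6 Ω, |Z₁| = 72.0 Ω
Branch 2 (−jX_C): Z₂ = −j41.1 Ω
Parallel: Z = Z₁Z₂/(Z₁+Z₂), |Z| = 56.8 Ω, ∠Z = -55.9°

56.8 Ω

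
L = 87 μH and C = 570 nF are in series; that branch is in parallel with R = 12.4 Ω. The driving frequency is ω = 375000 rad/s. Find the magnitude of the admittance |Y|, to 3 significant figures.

X_L = ωL = 32.6 Ω
X_C = 1/(ωC) = 4.68 Ω
Branch 1: Z₁ = R = 12.4 Ω
Branch 2 (series LC): Z₂ = j(X_L − X_C) = j27.9 Ω
Parallel: Z = Z₁Z₂/(Z₁+Z₂), |Z| = 11.3 Ω, ∠Z = 23.9°
|Y| = 1/|Z| = 88.2 mS

88.2 mS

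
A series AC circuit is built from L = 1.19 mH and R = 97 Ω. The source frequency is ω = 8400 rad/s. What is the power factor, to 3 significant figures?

0.995

X_L = ωL = 10.0 Ω
Z = 97.0 + j10.0 Ω
|Z| = √(97.0² + 10.0²) = 97.5 Ω
∠Z = arctan(10.0/97.0) = 5.88°
cos φ = cos(5.88°) = 0.995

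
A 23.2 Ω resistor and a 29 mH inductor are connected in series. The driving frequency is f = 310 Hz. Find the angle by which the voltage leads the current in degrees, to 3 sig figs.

67.7°

ω = 2πf = 1948 rad/s
X_L = ωL = 56.5 Ω
Z = 23.2 + j56.5 Ω
|Z| = √(23.2² + 56.5²) = 61.1 Ω
∠Z = arctan(56.5/23.2) = 67.7°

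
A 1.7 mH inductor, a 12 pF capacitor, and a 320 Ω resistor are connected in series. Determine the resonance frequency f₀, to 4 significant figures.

ω₀ = 1/√(LC) = 1/√(0.0017 × 1.2e-11) = 7.001e+06 rad/s
f₀ = ω₀/(2π) = 1.114 MHz

1.114 MHz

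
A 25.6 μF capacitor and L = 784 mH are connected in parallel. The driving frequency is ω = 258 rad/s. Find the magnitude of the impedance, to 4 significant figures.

602.1 Ω

X_L = ωL = 202.3 Ω
X_C = 1/(ωC) = 151.4 Ω
Parallel: admittances add. Y = 1/(jωL) + jωC
Y = (0 + j0.001661) S
|Y| = 0.001661 S → |Z| = 1/|Y| = 602.1 Ω, ∠Z = −∠Y = -90.00°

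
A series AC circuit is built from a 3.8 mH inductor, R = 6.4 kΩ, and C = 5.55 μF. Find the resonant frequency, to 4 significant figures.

ω₀ = 1/√(LC) = 1/√(0.0038 × 5.55e-06) = 6886 rad/s
f₀ = ω₀/(2π) = 1.096 kHz

1.096 kHz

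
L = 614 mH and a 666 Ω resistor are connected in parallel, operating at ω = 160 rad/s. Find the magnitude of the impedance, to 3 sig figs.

97.2 Ω

X_L = ωL = 98.2 Ω
Parallel: admittances add. Y = 1/R + 1/(jωL)
Y = (0.00150 − j0.0102) S
|Y| = 0.0103 S → |Z| = 1/|Y| = 97.2 Ω, ∠Z = −∠Y = 81.6°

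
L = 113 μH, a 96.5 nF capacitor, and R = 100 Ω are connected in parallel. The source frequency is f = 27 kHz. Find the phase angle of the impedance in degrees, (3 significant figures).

74.4°

ω = 2πf = 169600 rad/s
X_L = ωL = 19.2 Ω
X_C = 1/(ωC) = 61.1 Ω
Parallel: admittances add. Y = 1/R + 1/(jωL) + jωC
Y = (0.0100 − j0.0358) S
|Y| = 0.0372 S → |Z| = 1/|Y| = 26.9 Ω, ∠Z = −∠Y = 74.4°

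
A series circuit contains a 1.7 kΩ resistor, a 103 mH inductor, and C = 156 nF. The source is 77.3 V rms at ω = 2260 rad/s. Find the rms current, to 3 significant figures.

24.9 mA

X_L = ωL = 233 Ω
X_C = 1/(ωC) = 2840 Ω
Net reactance X = X_L − X_C = -2600 Ω
Z = 1700 − j2600 Ω
|Z| = √(1700² + 2600²) = 3110 Ω
I = V/|Z| = 77.3/3110 = 24.9 mA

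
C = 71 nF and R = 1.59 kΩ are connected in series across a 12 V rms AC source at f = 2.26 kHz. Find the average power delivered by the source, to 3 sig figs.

65.2 mW

ω = 2πf = 14200 rad/s
X_C = 1/(ωC) = 992 Ω
Z = 1590 − j992 Ω
|Z| = √(1590² + 992²) = 1870 Ω
∠Z = arctan(-992/1590) = -32.0°
I = V/|Z| = 6.40 mA
P = VI cos φ = 12 × 0.00640 × cos(-32.0°) = 65.2 mW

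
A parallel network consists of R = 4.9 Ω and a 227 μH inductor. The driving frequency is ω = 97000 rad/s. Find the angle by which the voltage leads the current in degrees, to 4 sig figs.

12.55°

X_L = ωL = 22.02 Ω
Parallel: admittances add. Y = 1/R + 1/(jωL)
Y = (0.2041 − j0.04542) S
|Y| = 0.2091 S → |Z| = 1/|Y| = 4.783 Ω, ∠Z = −∠Y = 12.55°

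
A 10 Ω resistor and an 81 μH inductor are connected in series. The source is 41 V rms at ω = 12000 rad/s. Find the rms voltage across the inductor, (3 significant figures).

X_L = ωL = 0.972 Ω
Z = 10.0 + j0.972 Ω
|Z| = √(10.0² + 0.972²) = 10.0 Ω
I = V/|Z| = 4.08 A
V_L = I·|Z_L| = 4.08 × 0.972 = 3.97 V

3.97 V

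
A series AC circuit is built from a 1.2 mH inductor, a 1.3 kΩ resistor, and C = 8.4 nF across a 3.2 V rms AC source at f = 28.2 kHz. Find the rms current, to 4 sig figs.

ω = 2πf = 177200 rad/s
X_L = ωL = 212.6 Ω
X_C = 1/(ωC) = 671.9 Ω
Net reactance X = X_L − X_C = -459.3 Ω
Z = 1300 − j459.3 Ω
|Z| = √(1300² + 459.3²) = 1379 Ω
I = V/|Z| = 3.2/1379 = 2.321 mA

2.321 mA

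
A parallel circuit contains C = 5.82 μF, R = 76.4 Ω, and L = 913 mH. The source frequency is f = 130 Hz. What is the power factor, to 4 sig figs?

ω = 2πf = 816.8 rad/s
X_L = ωL = 745.8 Ω
X_C = 1/(ωC) = 210.4 Ω
Parallel: admittances add. Y = 1/R + 1/(jωL) + jωC
Y = (0.01309 + j0.003413) S
|Y| = 0.01353 S → |Z| = 1/|Y| = 73.93 Ω, ∠Z = −∠Y = -14.61°
cos φ = cos(-14.61°) = 0.9676

0.9676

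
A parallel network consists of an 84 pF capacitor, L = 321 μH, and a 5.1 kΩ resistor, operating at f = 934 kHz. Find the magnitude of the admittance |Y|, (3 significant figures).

ω = 2πf = 5.868e+06 rad/s
X_L = ωL = 1880 Ω
X_C = 1/(ωC) = 2030 Ω
Parallel: admittances add. Y = 1/R + 1/(jωL) + jωC
Y = (0.000196 − j3.79e-05) S
|Y| = 0.000200 S → |Z| = 1/|Y| = 5010 Ω, ∠Z = −∠Y = 10.9°

200 μS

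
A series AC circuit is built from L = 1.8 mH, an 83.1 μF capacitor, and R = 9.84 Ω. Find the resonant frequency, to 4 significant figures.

ω₀ = 1/√(LC) = 1/√(0.0018 × 8.31e-05) = 2586 rad/s
f₀ = ω₀/(2π) = 411.5 Hz

411.5 Hz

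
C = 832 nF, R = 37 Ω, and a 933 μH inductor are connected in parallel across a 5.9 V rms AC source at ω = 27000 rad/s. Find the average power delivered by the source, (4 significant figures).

X_L = ωL = 25.19 Ω
X_C = 1/(ωC) = 44.52 Ω
Parallel: admittances add. Y = 1/R + 1/(jωL) + jωC
Y = (0.02703 − j0.01723) S
|Y| = 0.03205 S → |Z| = 1/|Y| = 31.20 Ω, ∠Z = −∠Y = 32.52°
I = V/|Z| = 189.1 mA
P = VI cos φ = 5.9 × 0.1891 × cos(32.52°) = 940.8 mW

940.8 mW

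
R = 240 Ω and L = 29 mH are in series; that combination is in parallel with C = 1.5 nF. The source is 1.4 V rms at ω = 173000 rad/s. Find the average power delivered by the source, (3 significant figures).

X_L = ωL = 5020 Ω
X_C = 1/(ωC) = 3850 Ω
Branch 1 (R+jX_L): Z₁ = 240 + j5020 Ω, |Z₁| = 5020 Ω
Branch 2 (−jX_C): Z₂ = −j3850 Ω
Parallel: Z = Z₁Z₂/(Z₁+Z₂), |Z| = 16300 Ω, ∠Z = -81.1°
I = V/|Z| = 85.9 μA
P = VI cos φ = 1.4 × 8.59e-05 × cos(-81.1°) = 18.6 μW

18.6 μW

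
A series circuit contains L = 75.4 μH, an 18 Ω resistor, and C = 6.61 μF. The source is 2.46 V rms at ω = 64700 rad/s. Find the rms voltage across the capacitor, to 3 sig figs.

0.316 V

X_L = ωL = 4.88 Ω
X_C = 1/(ωC) = 2.34 Ω
Net reactance X = X_L − X_C = 2.54 Ω
Z = 18.0 + j2.54 Ω
|Z| = √(18.0² + 2.54²) = 18.2 Ω
I = V/|Z| = 135 mA
V_C = I·|Z_C| = 0.135 × 2.34 = 0.316 V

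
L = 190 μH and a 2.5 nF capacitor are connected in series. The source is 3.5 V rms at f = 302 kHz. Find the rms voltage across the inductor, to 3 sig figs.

8.43 V

ω = 2πf = 1.898e+06 rad/s
X_L = ωL = 361 Ω
X_C = 1/(ωC) = 211 Ω
Net reactance X = X_L − X_C = 150 Ω
Z = j150 Ω
|Z| = √(0² + 150²) = 150 Ω
I = V/|Z| = 23.4 mA
V_L = I·|Z_L| = 0.0234 × 361 = 8.43 V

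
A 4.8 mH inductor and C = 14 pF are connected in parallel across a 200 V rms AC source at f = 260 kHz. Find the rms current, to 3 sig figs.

ω = 2πf = 1.634e+06 rad/s
X_L = ωL = 7840 Ω
X_C = 1/(ωC) = 43700 Ω
Parallel: admittances add. Y = 1/(jωL) + jωC
Y = (0 − j0.000105) S
|Y| = 0.000105 S → |Z| = 1/|Y| = 9560 Ω, ∠Z = −∠Y = 90.0°
I = V/|Z| = 200/9560 = 20.9 mA

20.9 mA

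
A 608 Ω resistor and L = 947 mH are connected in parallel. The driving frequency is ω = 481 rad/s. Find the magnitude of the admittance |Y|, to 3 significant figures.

X_L = ωL = 456 Ω
Parallel: admittances add. Y = 1/R + 1/(jωL)
Y = (0.00164 − j0.00220) S
|Y| = 0.00274 S → |Z| = 1/|Y| = 365 Ω, ∠Z = −∠Y = 53.2°

2.74 mS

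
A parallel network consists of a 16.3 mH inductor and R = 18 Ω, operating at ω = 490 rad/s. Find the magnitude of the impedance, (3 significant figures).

X_L = ωL = 7.99 Ω
Parallel: admittances add. Y = 1/R + 1/(jωL)
Y = (0.0556 − j0.125) S
|Y| = 0.137 S → |Z| = 1/|Y| = 7.30 Ω, ∠Z = −∠Y = 66.1°

7.30 Ω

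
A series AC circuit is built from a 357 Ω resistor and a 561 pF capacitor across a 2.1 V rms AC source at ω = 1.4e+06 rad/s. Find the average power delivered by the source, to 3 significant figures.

900 μW

X_C = 1/(ωC) = 1270 Ω
Z = 357 − j1270 Ω
|Z| = √(357² + 1270²) = 1320 Ω
∠Z = arctan(-1270/357) = -74.3°
I = V/|Z| = 1.59 mA
P = VI cos φ = 2.1 × 0.00159 × cos(-74.3°) = 900 μW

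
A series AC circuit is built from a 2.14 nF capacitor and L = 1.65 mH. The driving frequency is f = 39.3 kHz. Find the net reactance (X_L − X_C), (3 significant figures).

-1480 Ω

ω = 2πf = 246900 rad/s
X_L = ωL = 407 Ω
X_C = 1/(ωC) = 1890 Ω
X = 407 − 1890 = -1480 Ω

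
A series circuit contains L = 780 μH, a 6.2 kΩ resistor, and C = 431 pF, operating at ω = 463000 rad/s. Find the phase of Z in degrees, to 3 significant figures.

X_L = ωL = 361 Ω
X_C = 1/(ωC) = 5010 Ω
Net reactance X = X_L − X_C = -4650 Ω
Z = 6200 − j4650 Ω
|Z| = √(6200² + 4650²) = 7750 Ω
∠Z = arctan(-4650/6200) = -36.9°

-36.9°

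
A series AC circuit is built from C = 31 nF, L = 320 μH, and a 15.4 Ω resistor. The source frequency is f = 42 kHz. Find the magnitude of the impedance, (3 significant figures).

ω = 2πf = 263900 rad/s
X_L = ωL = 84.4 Ω
X_C = 1/(ωC) = 122 Ω
Net reactance X = X_L − X_C = -37.8 Ω
Z = 15.4 − j37.8 Ω
|Z| = √(15.4² + 37.8²) = 40.8 Ω

40.8 Ω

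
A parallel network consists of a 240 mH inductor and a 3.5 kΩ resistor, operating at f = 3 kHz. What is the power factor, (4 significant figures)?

0.7909

ω = 2πf = 18850 rad/s
X_L = ωL = 4524 Ω
Parallel: admittances add. Y = 1/R + 1/(jωL)
Y = (0.0002857 − j0.0002210) S
|Y| = 0.0003612 S → |Z| = 1/|Y| = 2768 Ω, ∠Z = −∠Y = 37.73°
cos φ = cos(37.73°) = 0.7909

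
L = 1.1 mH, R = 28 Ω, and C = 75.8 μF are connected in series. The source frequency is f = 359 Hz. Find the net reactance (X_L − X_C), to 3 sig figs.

ω = 2πf = 2256 rad/s
X_L = ωL = 2.48 Ω
X_C = 1/(ωC) = 5.85 Ω
X = 2.48 − 5.85 = -3.37 Ω

-3.37 Ω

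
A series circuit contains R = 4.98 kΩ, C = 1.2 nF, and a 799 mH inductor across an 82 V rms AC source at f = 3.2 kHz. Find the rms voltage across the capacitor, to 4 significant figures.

131.4 V

ω = 2πf = 20110 rad/s
X_L = ωL = 16060 Ω
X_C = 1/(ωC) = 41450 Ω
Net reactance X = X_L − X_C = -25380 Ω
Z = 4980 − j25380 Ω
|Z| = √(4980² + 25380²) = 25870 Ω
I = V/|Z| = 3.170 mA
V_C = I·|Z_C| = 0.003170 × 41450 = 131.4 V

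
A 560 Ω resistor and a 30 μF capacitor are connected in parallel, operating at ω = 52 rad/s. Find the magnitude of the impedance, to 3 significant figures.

422 Ω

X_C = 1/(ωC) = 641 Ω
Parallel: admittances add. Y = 1/R + jωC
Y = (0.00179 + j0.00156) S
|Y| = 0.00237 S → |Z| = 1/|Y| = 422 Ω, ∠Z = −∠Y = -41.1°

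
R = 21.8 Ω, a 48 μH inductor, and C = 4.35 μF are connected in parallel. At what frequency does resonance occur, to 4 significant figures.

ω₀ = 1/√(LC) = 1/√(4.8e-05 × 4.35e-06) = 69200 rad/s
f₀ = ω₀/(2π) = 11.01 kHz

11.01 kHz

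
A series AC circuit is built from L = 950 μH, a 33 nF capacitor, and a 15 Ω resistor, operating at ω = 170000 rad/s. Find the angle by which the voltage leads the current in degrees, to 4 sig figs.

-48.16°

X_L = ωL = 161.5 Ω
X_C = 1/(ωC) = 178.3 Ω
Net reactance X = X_L − X_C = -16.75 Ω
Z = 15.00 − j16.75 Ω
|Z| = √(15.00² + 16.75²) = 22.49 Ω
∠Z = arctan(-16.75/15.00) = -48.16°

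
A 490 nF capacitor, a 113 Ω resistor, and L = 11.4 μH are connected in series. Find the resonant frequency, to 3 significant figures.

67.3 kHz

ω₀ = 1/√(LC) = 1/√(1.14e-05 × 4.9e-07) = 423100 rad/s
f₀ = ω₀/(2π) = 67.3 kHz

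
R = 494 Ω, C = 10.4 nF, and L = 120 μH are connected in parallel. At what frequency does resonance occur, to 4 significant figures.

142.5 kHz

ω₀ = 1/√(LC) = 1/√(0.00012 × 1.04e-08) = 895100 rad/s
f₀ = ω₀/(2π) = 142.5 kHz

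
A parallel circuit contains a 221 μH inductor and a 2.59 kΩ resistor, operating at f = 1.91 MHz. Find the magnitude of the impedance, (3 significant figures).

ω = 2πf = 1.2e+07 rad/s
X_L = ωL = 2650 Ω
Parallel: admittances add. Y = 1/R + 1/(jωL)
Y = (0.000386 − j0.000377) S
|Y| = 0.000540 S → |Z| = 1/|Y| = 1850 Ω, ∠Z = −∠Y = 44.3°

1850 Ω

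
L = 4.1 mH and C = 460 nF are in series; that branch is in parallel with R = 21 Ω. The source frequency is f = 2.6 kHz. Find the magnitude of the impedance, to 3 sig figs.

20.0 Ω

ω = 2πf = 16340 rad/s
X_L = ωL = 67.0 Ω
X_C = 1/(ωC) = 133 Ω
Branch 1: Z₁ = R = 21.0 Ω
Branch 2 (series LC): Z₂ = j(X_L − X_C) = −j66.1 Ω
Parallel: Z = Z₁Z₂/(Z₁+Z₂), |Z| = 20.0 Ω, ∠Z = -17.6°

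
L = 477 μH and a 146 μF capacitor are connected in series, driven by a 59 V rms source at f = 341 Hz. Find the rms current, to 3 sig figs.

ω = 2πf = 2143 rad/s
X_L = ωL = 1.02 Ω
X_C = 1/(ωC) = 3.20 Ω
Net reactance X = X_L − X_C = -2.17 Ω
Z = − j2.17 Ω
|Z| = √(0² + 2.17²) = 2.17 Ω
I = V/|Z| = 59/2.17 = 27.1 A

27.1 A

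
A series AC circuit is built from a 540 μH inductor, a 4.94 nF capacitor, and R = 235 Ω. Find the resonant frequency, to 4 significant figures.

ω₀ = 1/√(LC) = 1/√(0.00054 × 4.94e-09) = 612300 rad/s
f₀ = ω₀/(2π) = 97.45 kHz

97.45 kHz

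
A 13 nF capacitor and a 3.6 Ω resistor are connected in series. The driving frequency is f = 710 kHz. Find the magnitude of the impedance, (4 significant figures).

ω = 2πf = 4.461e+06 rad/s
X_C = 1/(ωC) = 17.24 Ω
Z = 3.600 − j17.24 Ω
|Z| = √(3.600² + 17.24²) = 17.62 Ω

17.62 Ω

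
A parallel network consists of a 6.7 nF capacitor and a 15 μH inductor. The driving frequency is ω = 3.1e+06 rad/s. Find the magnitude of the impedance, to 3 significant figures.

1360 Ω

X_L = ωL = 46.5 Ω
X_C = 1/(ωC) = 48.1 Ω
Parallel: admittances add. Y = 1/(jωL) + jωC
Y = (0 − j0.000735) S
|Y| = 0.000735 S → |Z| = 1/|Y| = 1360 Ω, ∠Z = −∠Y = 90.0°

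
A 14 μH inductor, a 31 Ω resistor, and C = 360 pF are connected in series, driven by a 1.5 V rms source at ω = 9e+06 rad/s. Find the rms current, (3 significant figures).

8.10 mA

X_L = ωL = 126 Ω
X_C = 1/(ωC) = 309 Ω
Net reactance X = X_L − X_C = -183 Ω
Z = 31.0 − j183 Ω
|Z| = √(31.0² + 183²) = 185 Ω
I = V/|Z| = 1.5/185 = 8.10 mA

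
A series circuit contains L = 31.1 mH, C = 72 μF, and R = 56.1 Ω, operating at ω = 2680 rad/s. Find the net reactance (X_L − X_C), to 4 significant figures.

78.17 Ω

X_L = ωL = 83.35 Ω
X_C = 1/(ωC) = 5.182 Ω
X = 83.35 − 5.182 = 78.17 Ω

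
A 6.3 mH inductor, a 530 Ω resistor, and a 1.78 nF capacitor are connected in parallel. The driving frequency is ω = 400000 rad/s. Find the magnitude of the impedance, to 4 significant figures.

522.8 Ω

X_L = ωL = 2520 Ω
X_C = 1/(ωC) = 1404 Ω
Parallel: admittances add. Y = 1/R + 1/(jωL) + jωC
Y = (0.001887 + j0.0003152) S
|Y| = 0.001913 S → |Z| = 1/|Y| = 522.8 Ω, ∠Z = −∠Y = -9.483°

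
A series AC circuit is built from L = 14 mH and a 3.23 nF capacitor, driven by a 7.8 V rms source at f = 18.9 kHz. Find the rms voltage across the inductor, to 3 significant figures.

13.7 V

ω = 2πf = 118800 rad/s
X_L = ωL = 1660 Ω
X_C = 1/(ωC) = 2610 Ω
Net reactance X = X_L − X_C = -945 Ω
Z = − j945 Ω
|Z| = √(0² + 945²) = 945 Ω
I = V/|Z| = 8.26 mA
V_L = I·|Z_L| = 0.00826 × 1660 = 13.7 V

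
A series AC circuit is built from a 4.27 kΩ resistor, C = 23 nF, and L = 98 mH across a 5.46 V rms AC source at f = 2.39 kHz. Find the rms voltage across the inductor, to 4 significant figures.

ω = 2πf = 15020 rad/s
X_L = ωL = 1472 Ω
X_C = 1/(ωC) = 2895 Ω
Net reactance X = X_L − X_C = -1424 Ω
Z = 4270 − j1424 Ω
|Z| = √(4270² + 1424²) = 4501 Ω
I = V/|Z| = 1.213 mA
V_L = I·|Z_L| = 0.001213 × 1472 = 1.785 V

1.785 V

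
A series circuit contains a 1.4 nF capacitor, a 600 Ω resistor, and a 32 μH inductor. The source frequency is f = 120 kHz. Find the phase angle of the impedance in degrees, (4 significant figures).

-56.98°

ω = 2πf = 754000 rad/s
X_L = ωL = 24.13 Ω
X_C = 1/(ωC) = 947.4 Ω
Net reactance X = X_L − X_C = -923.2 Ω
Z = 600.0 − j923.2 Ω
|Z| = √(600.0² + 923.2²) = 1101 Ω
∠Z = arctan(-923.2/600.0) = -56.98°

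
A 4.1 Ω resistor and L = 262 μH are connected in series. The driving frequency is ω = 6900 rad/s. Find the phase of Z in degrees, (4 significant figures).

23.79°

X_L = ωL = 1.808 Ω
Z = 4.100 + j1.808 Ω
|Z| = √(4.100² + 1.808²) = 4.481 Ω
∠Z = arctan(1.808/4.100) = 23.79°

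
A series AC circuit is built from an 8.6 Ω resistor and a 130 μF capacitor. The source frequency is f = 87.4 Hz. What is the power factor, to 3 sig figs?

0.523

ω = 2πf = 549.2 rad/s
X_C = 1/(ωC) = 14.0 Ω
Z = 8.60 − j14.0 Ω
|Z| = √(8.60² + 14.0²) = 16.4 Ω
∠Z = arctan(-14.0/8.60) = -58.5°
cos φ = cos(-58.5°) = 0.523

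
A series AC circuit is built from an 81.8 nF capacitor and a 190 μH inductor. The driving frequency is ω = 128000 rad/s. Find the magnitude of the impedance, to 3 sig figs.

71.2 Ω

X_L = ωL = 24.3 Ω
X_C = 1/(ωC) = 95.5 Ω
Net reactance X = X_L − X_C = -71.2 Ω
Z = − j71.2 Ω
|Z| = √(0² + 71.2²) = 71.2 Ω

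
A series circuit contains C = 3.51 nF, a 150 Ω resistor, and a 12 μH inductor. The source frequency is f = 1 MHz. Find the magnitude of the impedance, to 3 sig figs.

153 Ω

ω = 2πf = 6.283e+06 rad/s
X_L = ωL = 75.4 Ω
X_C = 1/(ωC) = 45.3 Ω
Net reactance X = X_L − X_C = 30.1 Ω
Z = 150 + j30.1 Ω
|Z| = √(150² + 30.1²) = 153 Ω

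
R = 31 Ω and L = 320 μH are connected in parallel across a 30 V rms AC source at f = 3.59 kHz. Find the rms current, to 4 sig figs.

ω = 2πf = 22560 rad/s
X_L = ωL = 7.218 Ω
Parallel: admittances add. Y = 1/R + 1/(jωL)
Y = (0.03226 − j0.1385) S
|Y| = 0.1422 S → |Z| = 1/|Y| = 7.030 Ω, ∠Z = −∠Y = 76.89°
I = V/|Z| = 30/7.030 = 4.267 A

4.267 A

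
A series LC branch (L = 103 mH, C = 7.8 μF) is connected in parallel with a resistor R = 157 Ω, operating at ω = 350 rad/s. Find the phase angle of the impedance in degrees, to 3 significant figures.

-25.4°

X_L = ωL = 36.0 Ω
X_C = 1/(ωC) = 366 Ω
Branch 1: Z₁ = R = 157 Ω
Branch 2 (series LC): Z₂ = j(X_L − X_C) = −j330 Ω
Parallel: Z = Z₁Z₂/(Z₁+Z₂), |Z| = 142 Ω, ∠Z = -25.4°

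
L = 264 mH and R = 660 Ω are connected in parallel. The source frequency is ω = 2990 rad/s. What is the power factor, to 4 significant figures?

0.7672

X_L = ωL = 789.4 Ω
Parallel: admittances add. Y = 1/R + 1/(jωL)
Y = (0.001515 − j0.001267) S
|Y| = 0.001975 S → |Z| = 1/|Y| = 506.3 Ω, ∠Z = −∠Y = 39.90°
cos φ = cos(39.90°) = 0.7672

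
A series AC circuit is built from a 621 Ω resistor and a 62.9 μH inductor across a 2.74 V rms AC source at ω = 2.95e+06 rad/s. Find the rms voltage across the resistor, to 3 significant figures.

X_L = ωL = 186 Ω
Z = 621 + j186 Ω
|Z| = √(621² + 186²) = 648 Ω
I = V/|Z| = 4.23 mA
V_R = I·|Z_R| = 0.00423 × 621 = 2.63 V

2.63 V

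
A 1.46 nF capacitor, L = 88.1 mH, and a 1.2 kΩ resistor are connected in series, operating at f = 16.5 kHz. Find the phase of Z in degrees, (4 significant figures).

ω = 2πf = 103700 rad/s
X_L = ωL = 9134 Ω
X_C = 1/(ωC) = 6607 Ω
Net reactance X = X_L − X_C = 2527 Ω
Z = 1200 + j2527 Ω
|Z| = √(1200² + 2527²) = 2797 Ω
∠Z = arctan(2527/1200) = 64.60°

64.60°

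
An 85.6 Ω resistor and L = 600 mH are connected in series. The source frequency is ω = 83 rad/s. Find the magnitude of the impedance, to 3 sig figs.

X_L = ωL = 49.8 Ω
Z = 85.6 + j49.8 Ω
|Z| = √(85.6² + 49.8²) = 99.0 Ω

99.0 Ω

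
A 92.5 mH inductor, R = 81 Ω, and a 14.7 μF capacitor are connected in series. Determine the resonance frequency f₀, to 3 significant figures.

136 Hz

ω₀ = 1/√(LC) = 1/√(0.0925 × 1.47e-05) = 857.6 rad/s
f₀ = ω₀/(2π) = 136 Hz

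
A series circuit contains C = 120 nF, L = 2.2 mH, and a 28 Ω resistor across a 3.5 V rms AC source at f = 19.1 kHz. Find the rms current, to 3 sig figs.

17.8 mA

ω = 2πf = 120000 rad/s
X_L = ωL = 264 Ω
X_C = 1/(ωC) = 69.4 Ω
Net reactance X = X_L − X_C = 195 Ω
Z = 28.0 + j195 Ω
|Z| = √(28.0² + 195²) = 197 Ω
I = V/|Z| = 3.5/197 = 17.8 mA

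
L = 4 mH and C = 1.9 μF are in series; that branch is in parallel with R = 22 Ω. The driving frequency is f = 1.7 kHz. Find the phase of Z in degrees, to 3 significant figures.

ω = 2πf = 10680 rad/s
X_L = ωL = 42.7 Ω
X_C = 1/(ωC) = 49.3 Ω
Branch 1: Z₁ = R = 22.0 Ω
Branch 2 (series LC): Z₂ = j(X_L − X_C) = −j6.55 Ω
Parallel: Z = Z₁Z₂/(Z₁+Z₂), |Z| = 6.28 Ω, ∠Z = -73.4°

-73.4°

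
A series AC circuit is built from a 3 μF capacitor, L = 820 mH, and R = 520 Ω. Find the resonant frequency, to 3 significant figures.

101 Hz

ω₀ = 1/√(LC) = 1/√(0.82 × 3e-06) = 637.6 rad/s
f₀ = ω₀/(2π) = 101 Hz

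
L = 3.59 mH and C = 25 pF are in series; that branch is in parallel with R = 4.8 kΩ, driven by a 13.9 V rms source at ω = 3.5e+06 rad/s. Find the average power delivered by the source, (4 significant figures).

40.25 mW

X_L = ωL = 12560 Ω
X_C = 1/(ωC) = 11430 Ω
Branch 1: Z₁ = R = 4800 Ω
Branch 2 (series LC): Z₂ = j(X_L − X_C) = j1136 Ω
Parallel: Z = Z₁Z₂/(Z₁+Z₂), |Z| = 1106 Ω, ∠Z = 76.68°
I = V/|Z| = 12.57 mA
P = VI cos φ = 13.9 × 0.01257 × cos(76.68°) = 40.25 mW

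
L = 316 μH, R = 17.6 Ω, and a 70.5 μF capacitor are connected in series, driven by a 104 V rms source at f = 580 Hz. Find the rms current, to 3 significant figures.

ω = 2πf = 3644 rad/s
X_L = ωL = 1.15 Ω
X_C = 1/(ωC) = 3.89 Ω
Net reactance X = X_L − X_C = -2.74 Ω
Z = 17.6 − j2.74 Ω
|Z| = √(17.6² + 2.74²) = 17.8 Ω
I = V/|Z| = 104/17.8 = 5.84 A

5.84 A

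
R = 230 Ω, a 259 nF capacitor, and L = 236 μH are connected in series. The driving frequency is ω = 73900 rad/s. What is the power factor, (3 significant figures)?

X_L = ωL = 17.4 Ω
X_C = 1/(ωC) = 52.2 Ω
Net reactance X = X_L − X_C = -34.8 Ω
Z = 230 − j34.8 Ω
|Z| = √(230² + 34.8²) = 233 Ω
∠Z = arctan(-34.8/230) = -8.61°
cos φ = cos(-8.61°) = 0.989

0.989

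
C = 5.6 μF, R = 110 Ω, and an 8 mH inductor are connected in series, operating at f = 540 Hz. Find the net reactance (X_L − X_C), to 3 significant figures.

ω = 2πf = 3393 rad/s
X_L = ωL = 27.1 Ω
X_C = 1/(ωC) = 52.6 Ω
X = 27.1 − 52.6 = -25.5 Ω

-25.5 Ω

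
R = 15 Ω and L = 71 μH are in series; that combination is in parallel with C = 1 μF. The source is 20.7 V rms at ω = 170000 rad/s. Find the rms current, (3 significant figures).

2.97 A

X_L = ωL = 12.1 Ω
X_C = 1/(ωC) = 5.88 Ω
Branch 1 (R+jX_L): Z₁ = 15.0 + j12.1 Ω, |Z₁| = 19.3 Ω
Branch 2 (−jX_C): Z₂ = −j5.88 Ω
Parallel: Z = Z₁Z₂/(Z₁+Z₂), |Z| = 6.98 Ω, ∠Z = -73.6°
I = V/|Z| = 20.7/6.98 = 2.97 A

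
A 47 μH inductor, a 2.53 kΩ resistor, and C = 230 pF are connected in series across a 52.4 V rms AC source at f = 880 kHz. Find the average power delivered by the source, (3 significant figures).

1.04 W

ω = 2πf = 5.529e+06 rad/s
X_L = ωL = 260 Ω
X_C = 1/(ωC) = 786 Ω
Net reactance X = X_L − X_C = -526 Ω
Z = 2530 − j526 Ω
|Z| = √(2530² + 526²) = 2580 Ω
∠Z = arctan(-526/2530) = -11.8°
I = V/|Z| = 20.3 mA
P = VI cos φ = 52.4 × 0.0203 × cos(-11.8°) = 1.04 W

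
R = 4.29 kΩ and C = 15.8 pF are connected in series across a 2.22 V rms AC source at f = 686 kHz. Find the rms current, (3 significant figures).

ω = 2πf = 4.31e+06 rad/s
X_C = 1/(ωC) = 14700 Ω
Z = 4290 − j14700 Ω
|Z| = √(4290² + 14700²) = 15300 Ω
I = V/|Z| = 2.22/15300 = 145 μA

145 μA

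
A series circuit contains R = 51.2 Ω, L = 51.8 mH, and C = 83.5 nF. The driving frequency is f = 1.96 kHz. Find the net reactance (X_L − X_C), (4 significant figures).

-334.6 Ω

ω = 2πf = 12320 rad/s
X_L = ωL = 637.9 Ω
X_C = 1/(ωC) = 972.5 Ω
X = 637.9 − 972.5 = -334.6 Ω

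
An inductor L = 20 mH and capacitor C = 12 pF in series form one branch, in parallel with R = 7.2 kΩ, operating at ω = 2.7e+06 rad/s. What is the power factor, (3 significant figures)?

X_L = ωL = 54000 Ω
X_C = 1/(ωC) = 30900 Ω
Branch 1: Z₁ = R = 7200 Ω
Branch 2 (series LC): Z₂ = j(X_L − X_C) = j23100 Ω
Parallel: Z = Z₁Z₂/(Z₁+Z₂), |Z| = 6870 Ω, ∠Z = 17.3°
cos φ = cos(17.3°) = 0.955

0.955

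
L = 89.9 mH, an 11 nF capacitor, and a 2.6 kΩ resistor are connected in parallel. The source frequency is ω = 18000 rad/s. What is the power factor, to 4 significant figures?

X_L = ωL = 1618 Ω
X_C = 1/(ωC) = 5051 Ω
Parallel: admittances add. Y = 1/R + 1/(jωL) + jωC
Y = (0.0003846 − j0.0004200) S
|Y| = 0.0005695 S → |Z| = 1/|Y| = 1756 Ω, ∠Z = −∠Y = 47.52°
cos φ = cos(47.52°) = 0.6754

0.6754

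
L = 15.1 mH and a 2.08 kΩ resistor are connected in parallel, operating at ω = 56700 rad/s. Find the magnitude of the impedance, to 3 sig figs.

X_L = ωL = 856 Ω
Parallel: admittances add. Y = 1/R + 1/(jωL)
Y = (0.000481 − j0.00117) S
|Y| = 0.00126 S → |Z| = 1/|Y| = 792 Ω, ∠Z = −∠Y = 67.6°

792 Ω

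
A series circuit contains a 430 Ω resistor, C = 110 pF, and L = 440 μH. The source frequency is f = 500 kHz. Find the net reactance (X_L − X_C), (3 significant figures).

-1510 Ω

ω = 2πf = 3.142e+06 rad/s
X_L = ωL = 1380 Ω
X_C = 1/(ωC) = 2890 Ω
X = 1380 − 2890 = -1510 Ω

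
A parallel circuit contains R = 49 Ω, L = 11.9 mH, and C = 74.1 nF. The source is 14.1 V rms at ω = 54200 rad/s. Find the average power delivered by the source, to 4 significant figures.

X_L = ωL = 645.0 Ω
X_C = 1/(ωC) = 249.0 Ω
Parallel: admittances add. Y = 1/R + 1/(jωL) + jωC
Y = (0.02041 + j0.002466) S
|Y| = 0.02056 S → |Z| = 1/|Y| = 48.65 Ω, ∠Z = −∠Y = -6.889°
I = V/|Z| = 289.8 mA
P = VI cos φ = 14.1 × 0.2898 × cos(-6.889°) = 4.057 W

4.057 W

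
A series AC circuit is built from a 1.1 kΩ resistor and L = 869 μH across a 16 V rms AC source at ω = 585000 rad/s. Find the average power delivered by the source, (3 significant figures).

X_L = ωL = 508 Ω
Z = 1100 + j508 Ω
|Z| = √(1100² + 508²) = 1210 Ω
∠Z = arctan(508/1100) = 24.8°
I = V/|Z| = 13.2 mA
P = VI cos φ = 16 × 0.0132 × cos(24.8°) = 192 mW

192 mW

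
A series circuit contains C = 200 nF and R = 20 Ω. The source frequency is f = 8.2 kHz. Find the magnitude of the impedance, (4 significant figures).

99.09 Ω

ω = 2πf = 51520 rad/s
X_C = 1/(ωC) = 97.05 Ω
Z = 20.00 − j97.05 Ω
|Z| = √(20.00² + 97.05²) = 99.09 Ω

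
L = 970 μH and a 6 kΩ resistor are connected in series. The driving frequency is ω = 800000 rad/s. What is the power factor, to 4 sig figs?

0.9917

X_L = ωL = 776.0 Ω
Z = 6000 + j776.0 Ω
|Z| = √(6000² + 776.0²) = 6050 Ω
∠Z = arctan(776.0/6000) = 7.369°
cos φ = cos(7.369°) = 0.9917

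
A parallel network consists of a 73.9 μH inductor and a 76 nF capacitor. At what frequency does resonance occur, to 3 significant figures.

ω₀ = 1/√(LC) = 1/√(7.39e-05 × 7.6e-08) = 422000 rad/s
f₀ = ω₀/(2π) = 67.2 kHz

67.2 kHz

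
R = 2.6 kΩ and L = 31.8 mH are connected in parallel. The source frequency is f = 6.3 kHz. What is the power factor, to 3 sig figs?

0.436

ω = 2πf = 39580 rad/s
X_L = ωL = 1260 Ω
Parallel: admittances add. Y = 1/R + 1/(jωL)
Y = (0.000385 − j0.000794) S
|Y| = 0.000883 S → |Z| = 1/|Y| = 1130 Ω, ∠Z = −∠Y = 64.2°
cos φ = cos(64.2°) = 0.436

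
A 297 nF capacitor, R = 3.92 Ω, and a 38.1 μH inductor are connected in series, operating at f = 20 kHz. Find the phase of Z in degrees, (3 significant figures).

ω = 2πf = 125700 rad/s
X_L = ωL = 4.79 Ω
X_C = 1/(ωC) = 26.8 Ω
Net reactance X = X_L − X_C = -22.0 Ω
Z = 3.92 − j22.0 Ω
|Z| = √(3.92² + 22.0²) = 22.4 Ω
∠Z = arctan(-22.0/3.92) = -79.9°

-79.9°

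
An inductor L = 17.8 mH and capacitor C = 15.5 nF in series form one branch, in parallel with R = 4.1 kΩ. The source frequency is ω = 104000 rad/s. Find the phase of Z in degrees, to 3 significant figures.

X_L = ωL = 1850 Ω
X_C = 1/(ωC) = 620 Ω
Branch 1: Z₁ = R = 4100 Ω
Branch 2 (series LC): Z₂ = j(X_L − X_C) = j1230 Ω
Parallel: Z = Z₁Z₂/(Z₁+Z₂), |Z| = 1180 Ω, ∠Z = 73.3°

73.3°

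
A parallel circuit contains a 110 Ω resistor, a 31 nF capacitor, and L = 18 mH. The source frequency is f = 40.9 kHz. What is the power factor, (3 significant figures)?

0.761

ω = 2πf = 257000 rad/s
X_L = ωL = 4630 Ω
X_C = 1/(ωC) = 126 Ω
Parallel: admittances add. Y = 1/R + 1/(jωL) + jωC
Y = (0.00909 + j0.00775) S
|Y| = 0.0119 S → |Z| = 1/|Y| = 83.7 Ω, ∠Z = −∠Y = -40.4°
cos φ = cos(-40.4°) = 0.761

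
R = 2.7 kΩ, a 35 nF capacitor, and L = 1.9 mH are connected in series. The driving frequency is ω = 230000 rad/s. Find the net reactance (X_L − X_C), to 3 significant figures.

313 Ω

X_L = ωL = 437 Ω
X_C = 1/(ωC) = 124 Ω
X = 437 − 124 = 313 Ω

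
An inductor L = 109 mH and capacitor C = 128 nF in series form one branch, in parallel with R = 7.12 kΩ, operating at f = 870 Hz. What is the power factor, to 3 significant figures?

0.116

ω = 2πf = 5466 rad/s
X_L = ωL = 596 Ω
X_C = 1/(ωC) = 1430 Ω
Branch 1: Z₁ = R = 7120 Ω
Branch 2 (series LC): Z₂ = j(X_L − X_C) = −j833 Ω
Parallel: Z = Z₁Z₂/(Z₁+Z₂), |Z| = 828 Ω, ∠Z = -83.3°
cos φ = cos(-83.3°) = 0.116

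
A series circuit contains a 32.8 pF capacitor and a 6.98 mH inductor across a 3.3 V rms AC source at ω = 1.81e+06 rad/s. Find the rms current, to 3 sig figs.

X_L = ωL = 12600 Ω
X_C = 1/(ωC) = 16800 Ω
Net reactance X = X_L − X_C = -4210 Ω
Z = − j4210 Ω
|Z| = √(0² + 4210²) = 4210 Ω
I = V/|Z| = 3.3/4210 = 784 μA

784 μA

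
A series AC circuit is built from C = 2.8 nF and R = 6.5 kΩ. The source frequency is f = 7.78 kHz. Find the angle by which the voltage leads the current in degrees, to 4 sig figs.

-48.34°

ω = 2πf = 48880 rad/s
X_C = 1/(ωC) = 7306 Ω
Z = 6500 − j7306 Ω
|Z| = √(6500² + 7306²) = 9779 Ω
∠Z = arctan(-7306/6500) = -48.34°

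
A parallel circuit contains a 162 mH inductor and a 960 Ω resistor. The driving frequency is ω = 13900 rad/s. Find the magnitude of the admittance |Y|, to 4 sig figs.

X_L = ωL = 2252 Ω
Parallel: admittances add. Y = 1/R + 1/(jωL)
Y = (0.001042 − j0.0004441) S
|Y| = 0.001132 S → |Z| = 1/|Y| = 883.1 Ω, ∠Z = −∠Y = 23.09°

1.132 mS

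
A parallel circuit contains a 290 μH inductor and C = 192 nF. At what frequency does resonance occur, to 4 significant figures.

21.33 kHz

ω₀ = 1/√(LC) = 1/√(0.00029 × 1.92e-07) = 134000 rad/s
f₀ = ω₀/(2π) = 21.33 kHz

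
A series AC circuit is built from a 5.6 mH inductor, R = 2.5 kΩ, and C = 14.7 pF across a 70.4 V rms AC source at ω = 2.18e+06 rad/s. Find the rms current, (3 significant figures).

X_L = ωL = 12200 Ω
X_C = 1/(ωC) = 31200 Ω
Net reactance X = X_L − X_C = -19000 Ω
Z = 2500 − j19000 Ω
|Z| = √(2500² + 19000²) = 19200 Ω
I = V/|Z| = 70.4/19200 = 3.67 mA

3.67 mA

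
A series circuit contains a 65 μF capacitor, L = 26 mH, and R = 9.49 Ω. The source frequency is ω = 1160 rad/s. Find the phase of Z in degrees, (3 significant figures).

X_L = ωL = 30.2 Ω
X_C = 1/(ωC) = 13.3 Ω
Net reactance X = X_L − X_C = 16.9 Ω
Z = 9.49 + j16.9 Ω
|Z| = √(9.49² + 16.9²) = 19.4 Ω
∠Z = arctan(16.9/9.49) = 60.7°

60.7°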